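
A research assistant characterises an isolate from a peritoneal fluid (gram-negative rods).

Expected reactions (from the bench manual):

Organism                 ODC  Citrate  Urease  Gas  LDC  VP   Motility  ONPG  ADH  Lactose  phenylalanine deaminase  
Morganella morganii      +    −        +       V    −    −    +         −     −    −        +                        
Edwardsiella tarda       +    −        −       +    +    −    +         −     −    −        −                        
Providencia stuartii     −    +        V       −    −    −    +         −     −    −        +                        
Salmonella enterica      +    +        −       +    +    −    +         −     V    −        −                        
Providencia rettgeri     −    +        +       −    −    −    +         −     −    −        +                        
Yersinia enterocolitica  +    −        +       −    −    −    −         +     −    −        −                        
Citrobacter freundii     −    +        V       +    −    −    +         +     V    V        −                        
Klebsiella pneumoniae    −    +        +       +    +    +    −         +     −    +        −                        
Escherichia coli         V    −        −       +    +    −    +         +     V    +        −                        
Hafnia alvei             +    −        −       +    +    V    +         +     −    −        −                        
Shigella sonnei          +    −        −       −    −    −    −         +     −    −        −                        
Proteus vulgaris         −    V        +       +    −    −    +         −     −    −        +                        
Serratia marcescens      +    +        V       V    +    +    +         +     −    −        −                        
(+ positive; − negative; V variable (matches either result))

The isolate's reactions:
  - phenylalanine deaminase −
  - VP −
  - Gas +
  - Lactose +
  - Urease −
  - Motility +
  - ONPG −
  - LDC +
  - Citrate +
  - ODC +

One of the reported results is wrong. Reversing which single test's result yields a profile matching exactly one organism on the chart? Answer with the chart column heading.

As reported, no row in the chart matches all 10 reactions.
Reversing ONPG → still no organism matches.
Reversing LDC → still no organism matches.
Reversing ODC → still no organism matches.
Reversing Lactose (to −) → unique match: Salmonella enterica.
Reversing Citrate → still no organism matches.
Reversing Motility → still no organism matches.
Reversing phenylalanine deaminase → still no organism matches.
Reversing Gas → still no organism matches.
Reversing Urease → still no organism matches.
Reversing VP → still no organism matches.

Lactose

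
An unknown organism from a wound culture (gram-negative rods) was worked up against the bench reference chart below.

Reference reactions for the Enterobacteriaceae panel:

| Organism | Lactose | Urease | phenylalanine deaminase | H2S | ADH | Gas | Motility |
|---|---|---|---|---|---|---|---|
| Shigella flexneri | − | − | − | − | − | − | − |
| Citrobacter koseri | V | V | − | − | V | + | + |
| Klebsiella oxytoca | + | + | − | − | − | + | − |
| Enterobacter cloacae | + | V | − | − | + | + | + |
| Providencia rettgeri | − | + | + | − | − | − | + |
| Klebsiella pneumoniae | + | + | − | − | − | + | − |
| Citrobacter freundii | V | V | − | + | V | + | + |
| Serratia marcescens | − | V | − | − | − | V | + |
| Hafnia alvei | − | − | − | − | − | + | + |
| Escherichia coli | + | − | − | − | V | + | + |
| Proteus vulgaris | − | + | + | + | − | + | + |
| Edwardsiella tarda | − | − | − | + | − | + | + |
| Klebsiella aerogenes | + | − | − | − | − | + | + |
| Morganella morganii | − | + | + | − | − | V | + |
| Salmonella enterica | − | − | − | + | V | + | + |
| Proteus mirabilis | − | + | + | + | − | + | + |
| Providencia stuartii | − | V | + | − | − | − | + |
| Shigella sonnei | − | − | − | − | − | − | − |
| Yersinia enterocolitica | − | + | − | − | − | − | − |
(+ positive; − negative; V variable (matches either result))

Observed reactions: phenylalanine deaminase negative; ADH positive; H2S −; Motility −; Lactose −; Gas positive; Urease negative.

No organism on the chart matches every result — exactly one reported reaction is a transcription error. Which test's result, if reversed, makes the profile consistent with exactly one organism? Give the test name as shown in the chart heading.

Motility

As reported, no row in the chart matches all 7 reactions.
Reversing phenylalanine deaminase → still no organism matches.
Reversing ADH → still no organism matches.
Reversing Motility (to +) → unique match: Citrobacter koseri.
Reversing H2S → still no organism matches.
Reversing Gas → still no organism matches.
Reversing Urease → still no organism matches.
Reversing Lactose → still no organism matches.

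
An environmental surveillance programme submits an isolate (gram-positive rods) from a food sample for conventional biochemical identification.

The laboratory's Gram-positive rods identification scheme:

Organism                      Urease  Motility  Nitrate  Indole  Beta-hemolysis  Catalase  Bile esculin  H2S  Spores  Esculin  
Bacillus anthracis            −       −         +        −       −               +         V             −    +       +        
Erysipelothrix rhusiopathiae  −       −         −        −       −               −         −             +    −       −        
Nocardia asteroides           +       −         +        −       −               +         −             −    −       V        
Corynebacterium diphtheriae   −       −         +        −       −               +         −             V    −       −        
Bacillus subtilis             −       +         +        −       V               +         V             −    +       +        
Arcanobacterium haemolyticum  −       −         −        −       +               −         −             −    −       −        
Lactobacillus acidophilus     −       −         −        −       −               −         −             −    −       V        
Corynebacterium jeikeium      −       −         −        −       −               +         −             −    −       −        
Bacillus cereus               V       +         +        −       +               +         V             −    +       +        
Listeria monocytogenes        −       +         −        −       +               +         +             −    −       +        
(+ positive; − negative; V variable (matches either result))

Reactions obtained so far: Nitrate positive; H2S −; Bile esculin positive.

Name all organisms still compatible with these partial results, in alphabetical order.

Bacillus anthracis, Bacillus cereus, Bacillus subtilis

Bile esculin +: excludes 6 organisms — 4 left.
H2S −: all 4 remaining candidates are consistent.
Nitrate +: excludes Listeria monocytogenes — 3 left.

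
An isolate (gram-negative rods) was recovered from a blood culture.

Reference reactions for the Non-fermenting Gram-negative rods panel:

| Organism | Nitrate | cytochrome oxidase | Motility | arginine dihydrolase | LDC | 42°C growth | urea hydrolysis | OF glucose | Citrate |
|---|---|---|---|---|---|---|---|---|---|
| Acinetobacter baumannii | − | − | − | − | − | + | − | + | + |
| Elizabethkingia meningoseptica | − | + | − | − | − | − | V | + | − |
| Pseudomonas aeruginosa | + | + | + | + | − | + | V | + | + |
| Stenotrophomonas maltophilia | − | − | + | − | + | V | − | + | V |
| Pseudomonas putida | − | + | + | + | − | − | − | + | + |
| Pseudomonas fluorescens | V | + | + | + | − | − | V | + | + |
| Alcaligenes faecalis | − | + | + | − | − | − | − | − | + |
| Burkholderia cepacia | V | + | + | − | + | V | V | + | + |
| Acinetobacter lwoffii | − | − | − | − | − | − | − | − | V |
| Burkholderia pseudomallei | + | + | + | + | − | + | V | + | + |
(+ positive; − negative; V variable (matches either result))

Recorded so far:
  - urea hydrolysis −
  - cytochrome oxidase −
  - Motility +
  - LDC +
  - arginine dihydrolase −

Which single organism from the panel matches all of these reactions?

Stenotrophomonas maltophilia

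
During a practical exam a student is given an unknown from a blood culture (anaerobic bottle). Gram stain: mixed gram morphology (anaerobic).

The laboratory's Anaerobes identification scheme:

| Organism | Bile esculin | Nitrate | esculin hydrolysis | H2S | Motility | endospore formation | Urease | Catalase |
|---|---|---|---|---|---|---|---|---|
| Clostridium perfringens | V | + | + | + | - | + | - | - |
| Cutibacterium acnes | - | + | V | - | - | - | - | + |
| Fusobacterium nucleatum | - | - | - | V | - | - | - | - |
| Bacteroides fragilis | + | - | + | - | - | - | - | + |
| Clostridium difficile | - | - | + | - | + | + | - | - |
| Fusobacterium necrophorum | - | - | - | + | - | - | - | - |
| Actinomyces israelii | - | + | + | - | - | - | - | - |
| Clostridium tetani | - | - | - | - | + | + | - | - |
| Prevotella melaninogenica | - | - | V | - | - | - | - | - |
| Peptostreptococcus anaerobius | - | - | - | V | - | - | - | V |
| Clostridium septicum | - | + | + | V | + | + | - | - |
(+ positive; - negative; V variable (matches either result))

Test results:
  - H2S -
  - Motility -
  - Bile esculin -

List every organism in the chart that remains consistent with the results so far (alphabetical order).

Bile esculin -: excludes Bacteroides fragilis — 10 left.
Motility -: excludes Clostridium difficile, Clostridium tetani, Clostridium septicum — 7 left.
H2S -: excludes Clostridium perfringens, Fusobacterium necrophorum — 5 left.

Actinomyces israelii, Cutibacterium acnes, Fusobacterium nucleatum, Peptostreptococcus anaerobius, Prevotella melaninogenica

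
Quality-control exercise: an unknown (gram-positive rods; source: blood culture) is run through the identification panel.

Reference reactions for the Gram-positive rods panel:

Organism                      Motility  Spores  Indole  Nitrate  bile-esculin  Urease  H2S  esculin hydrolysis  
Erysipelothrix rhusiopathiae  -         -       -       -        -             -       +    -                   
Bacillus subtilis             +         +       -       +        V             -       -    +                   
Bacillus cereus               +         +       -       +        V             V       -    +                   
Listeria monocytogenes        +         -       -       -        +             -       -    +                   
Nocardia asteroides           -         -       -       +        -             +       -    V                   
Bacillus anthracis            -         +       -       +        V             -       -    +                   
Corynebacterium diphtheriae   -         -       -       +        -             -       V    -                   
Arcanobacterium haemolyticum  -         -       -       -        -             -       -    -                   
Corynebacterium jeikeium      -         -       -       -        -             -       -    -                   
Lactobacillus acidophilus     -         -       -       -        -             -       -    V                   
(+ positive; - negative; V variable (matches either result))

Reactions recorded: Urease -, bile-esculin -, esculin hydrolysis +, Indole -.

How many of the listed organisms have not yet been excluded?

4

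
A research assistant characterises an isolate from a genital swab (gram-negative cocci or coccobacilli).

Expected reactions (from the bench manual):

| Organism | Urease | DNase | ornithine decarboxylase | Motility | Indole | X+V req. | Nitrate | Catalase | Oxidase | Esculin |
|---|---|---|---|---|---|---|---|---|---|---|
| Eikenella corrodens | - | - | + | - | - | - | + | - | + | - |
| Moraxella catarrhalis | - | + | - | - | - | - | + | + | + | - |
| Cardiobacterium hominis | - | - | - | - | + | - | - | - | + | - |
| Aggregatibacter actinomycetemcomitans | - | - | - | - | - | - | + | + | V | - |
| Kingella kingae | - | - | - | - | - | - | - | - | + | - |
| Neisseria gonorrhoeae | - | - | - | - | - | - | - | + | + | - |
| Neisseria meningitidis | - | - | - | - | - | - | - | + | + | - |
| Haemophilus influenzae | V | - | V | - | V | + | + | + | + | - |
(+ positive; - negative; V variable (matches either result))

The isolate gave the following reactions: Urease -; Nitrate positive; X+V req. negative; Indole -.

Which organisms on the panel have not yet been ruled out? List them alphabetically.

Aggregatibacter actinomycetemcomitans, Eikenella corrodens, Moraxella catarrhalis

Urease -: all 8 remaining candidates are consistent.
Indole -: excludes Cardiobacterium hominis — 7 left.
X+V req. -: excludes Haemophilus influenzae — 6 left.
Nitrate +: excludes Kingella kingae, Neisseria gonorrhoeae, Neisseria meningitidis — 3 left.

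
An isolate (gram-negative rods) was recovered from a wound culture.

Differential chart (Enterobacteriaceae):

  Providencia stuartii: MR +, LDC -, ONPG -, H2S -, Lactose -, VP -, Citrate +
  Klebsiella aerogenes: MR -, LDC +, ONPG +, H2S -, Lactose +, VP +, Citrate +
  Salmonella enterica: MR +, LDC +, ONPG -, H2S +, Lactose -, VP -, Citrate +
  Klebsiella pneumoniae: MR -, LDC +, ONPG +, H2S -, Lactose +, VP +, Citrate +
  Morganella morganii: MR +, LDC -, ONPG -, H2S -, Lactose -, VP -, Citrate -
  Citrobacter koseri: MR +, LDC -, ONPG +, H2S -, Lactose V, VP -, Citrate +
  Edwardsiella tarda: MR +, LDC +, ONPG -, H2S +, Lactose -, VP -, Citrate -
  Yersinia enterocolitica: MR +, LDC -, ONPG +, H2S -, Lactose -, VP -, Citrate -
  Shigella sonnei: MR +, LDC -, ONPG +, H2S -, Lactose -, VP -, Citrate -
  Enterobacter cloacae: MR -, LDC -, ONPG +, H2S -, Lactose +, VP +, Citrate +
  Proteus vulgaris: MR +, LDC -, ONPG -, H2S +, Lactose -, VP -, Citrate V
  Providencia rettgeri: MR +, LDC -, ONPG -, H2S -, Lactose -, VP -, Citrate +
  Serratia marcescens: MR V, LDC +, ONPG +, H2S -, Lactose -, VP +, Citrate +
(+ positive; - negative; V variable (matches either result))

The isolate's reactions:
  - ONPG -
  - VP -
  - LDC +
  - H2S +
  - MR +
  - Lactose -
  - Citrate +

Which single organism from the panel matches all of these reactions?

MR +: excludes Klebsiella aerogenes, Klebsiella pneumoniae, Enterobacter cloacae — 10 left.
LDC +: excludes 7 organisms — 3 left.
H2S +: excludes Serratia marcescens — 2 left.
ONPG -: all 2 remaining candidates are consistent.
Lactose -: all 2 remaining candidates are consistent.
Citrate +: excludes Edwardsiella tarda — 1 left.
VP -: the one remaining candidate is consistent.

Salmonella enterica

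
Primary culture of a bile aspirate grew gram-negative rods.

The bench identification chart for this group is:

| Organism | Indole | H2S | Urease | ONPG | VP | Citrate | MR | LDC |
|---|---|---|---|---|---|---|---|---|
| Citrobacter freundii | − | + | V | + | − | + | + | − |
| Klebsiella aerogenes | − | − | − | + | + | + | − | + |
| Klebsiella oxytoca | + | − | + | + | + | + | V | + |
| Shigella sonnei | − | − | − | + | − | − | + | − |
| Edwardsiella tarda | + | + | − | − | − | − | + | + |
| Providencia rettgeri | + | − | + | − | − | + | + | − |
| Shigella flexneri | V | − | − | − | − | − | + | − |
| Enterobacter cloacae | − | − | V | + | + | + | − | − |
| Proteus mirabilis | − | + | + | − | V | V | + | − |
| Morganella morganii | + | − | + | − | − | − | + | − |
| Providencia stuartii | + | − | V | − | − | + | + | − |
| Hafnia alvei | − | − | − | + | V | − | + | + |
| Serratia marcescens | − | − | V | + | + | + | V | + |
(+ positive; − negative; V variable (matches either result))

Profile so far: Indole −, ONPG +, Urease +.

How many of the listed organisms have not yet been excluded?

3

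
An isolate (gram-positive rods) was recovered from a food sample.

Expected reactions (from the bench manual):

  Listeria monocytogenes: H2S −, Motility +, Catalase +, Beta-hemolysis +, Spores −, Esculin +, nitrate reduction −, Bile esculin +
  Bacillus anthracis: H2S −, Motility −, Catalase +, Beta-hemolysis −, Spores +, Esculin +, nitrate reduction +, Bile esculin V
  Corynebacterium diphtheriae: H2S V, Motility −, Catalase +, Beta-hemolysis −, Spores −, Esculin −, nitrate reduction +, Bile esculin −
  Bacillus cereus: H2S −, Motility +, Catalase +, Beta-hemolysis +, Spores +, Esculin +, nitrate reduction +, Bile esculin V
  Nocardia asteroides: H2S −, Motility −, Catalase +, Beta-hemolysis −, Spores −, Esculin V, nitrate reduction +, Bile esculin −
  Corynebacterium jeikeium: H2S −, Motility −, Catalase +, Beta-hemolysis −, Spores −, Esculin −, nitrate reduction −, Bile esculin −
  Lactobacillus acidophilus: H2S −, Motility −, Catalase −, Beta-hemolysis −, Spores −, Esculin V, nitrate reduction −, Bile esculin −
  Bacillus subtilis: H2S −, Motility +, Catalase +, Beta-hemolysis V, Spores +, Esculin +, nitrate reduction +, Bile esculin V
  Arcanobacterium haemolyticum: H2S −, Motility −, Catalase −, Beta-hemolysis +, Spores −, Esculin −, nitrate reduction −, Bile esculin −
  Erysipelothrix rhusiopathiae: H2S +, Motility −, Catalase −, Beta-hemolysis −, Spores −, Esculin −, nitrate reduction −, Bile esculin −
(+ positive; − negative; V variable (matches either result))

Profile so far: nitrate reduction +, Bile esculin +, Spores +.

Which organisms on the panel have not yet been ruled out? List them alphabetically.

nitrate reduction +: excludes 5 organisms — 5 left.
Spores +: excludes Corynebacterium diphtheriae, Nocardia asteroides — 3 left.
Bile esculin +: all 3 remaining candidates are consistent.

Bacillus anthracis, Bacillus cereus, Bacillus subtilis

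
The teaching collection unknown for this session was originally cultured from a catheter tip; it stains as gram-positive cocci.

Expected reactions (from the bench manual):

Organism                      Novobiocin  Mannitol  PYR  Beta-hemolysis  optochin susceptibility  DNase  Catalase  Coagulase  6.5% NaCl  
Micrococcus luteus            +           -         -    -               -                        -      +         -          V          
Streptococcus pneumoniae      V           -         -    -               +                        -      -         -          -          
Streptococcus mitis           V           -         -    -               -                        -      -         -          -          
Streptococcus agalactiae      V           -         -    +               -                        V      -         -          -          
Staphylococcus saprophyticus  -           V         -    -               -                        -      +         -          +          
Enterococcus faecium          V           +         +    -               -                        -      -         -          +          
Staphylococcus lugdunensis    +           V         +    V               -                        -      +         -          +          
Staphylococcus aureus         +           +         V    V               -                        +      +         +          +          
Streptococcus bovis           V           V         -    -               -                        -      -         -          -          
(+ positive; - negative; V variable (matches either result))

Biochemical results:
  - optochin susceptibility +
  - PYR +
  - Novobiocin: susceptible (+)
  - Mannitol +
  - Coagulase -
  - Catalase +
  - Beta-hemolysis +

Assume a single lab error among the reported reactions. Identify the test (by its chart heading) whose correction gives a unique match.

As reported, no row in the chart matches all 7 reactions.
Reversing Catalase → still no organism matches.
Reversing Mannitol → still no organism matches.
Reversing Coagulase → still no organism matches.
Reversing Beta-hemolysis → still no organism matches.
Reversing optochin susceptibility (to -) → unique match: Staphylococcus lugdunensis.
Reversing PYR → still no organism matches.
Reversing Novobiocin → still no organism matches.

optochin susceptibility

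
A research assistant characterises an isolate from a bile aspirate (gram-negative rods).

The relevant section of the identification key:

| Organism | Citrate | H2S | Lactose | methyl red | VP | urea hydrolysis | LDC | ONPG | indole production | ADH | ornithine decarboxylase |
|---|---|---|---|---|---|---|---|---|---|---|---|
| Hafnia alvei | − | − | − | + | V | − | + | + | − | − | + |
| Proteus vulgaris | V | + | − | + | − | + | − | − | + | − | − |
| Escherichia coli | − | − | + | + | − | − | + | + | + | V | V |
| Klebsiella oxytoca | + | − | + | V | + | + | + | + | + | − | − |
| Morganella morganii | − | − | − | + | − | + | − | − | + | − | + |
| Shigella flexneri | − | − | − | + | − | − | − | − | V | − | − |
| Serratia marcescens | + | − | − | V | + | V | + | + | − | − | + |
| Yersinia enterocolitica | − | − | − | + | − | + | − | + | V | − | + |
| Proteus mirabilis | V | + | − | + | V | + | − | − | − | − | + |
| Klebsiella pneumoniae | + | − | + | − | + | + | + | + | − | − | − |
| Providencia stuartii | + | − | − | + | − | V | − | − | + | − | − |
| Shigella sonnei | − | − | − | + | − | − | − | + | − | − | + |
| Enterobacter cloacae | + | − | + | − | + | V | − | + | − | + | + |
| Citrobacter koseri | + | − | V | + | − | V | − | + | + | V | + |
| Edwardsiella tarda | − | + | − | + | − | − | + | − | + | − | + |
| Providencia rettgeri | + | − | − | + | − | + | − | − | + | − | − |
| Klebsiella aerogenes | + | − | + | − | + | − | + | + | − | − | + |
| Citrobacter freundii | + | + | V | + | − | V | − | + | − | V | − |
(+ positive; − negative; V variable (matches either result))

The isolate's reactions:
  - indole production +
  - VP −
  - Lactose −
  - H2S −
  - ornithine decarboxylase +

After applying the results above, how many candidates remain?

H2S −: excludes Proteus vulgaris, Proteus mirabilis, Edwardsiella tarda, Citrobacter freundii — 14 left.
VP −: excludes 5 organisms — 9 left.
ornithine decarboxylase +: excludes Shigella flexneri, Providencia stuartii, Providencia rettgeri — 6 left.
Lactose −: excludes Escherichia coli — 5 left.
indole production +: excludes Hafnia alvei, Shigella sonnei — 3 left.
Still consistent: Citrobacter koseri, Morganella morganii, Yersinia enterocolitica.

3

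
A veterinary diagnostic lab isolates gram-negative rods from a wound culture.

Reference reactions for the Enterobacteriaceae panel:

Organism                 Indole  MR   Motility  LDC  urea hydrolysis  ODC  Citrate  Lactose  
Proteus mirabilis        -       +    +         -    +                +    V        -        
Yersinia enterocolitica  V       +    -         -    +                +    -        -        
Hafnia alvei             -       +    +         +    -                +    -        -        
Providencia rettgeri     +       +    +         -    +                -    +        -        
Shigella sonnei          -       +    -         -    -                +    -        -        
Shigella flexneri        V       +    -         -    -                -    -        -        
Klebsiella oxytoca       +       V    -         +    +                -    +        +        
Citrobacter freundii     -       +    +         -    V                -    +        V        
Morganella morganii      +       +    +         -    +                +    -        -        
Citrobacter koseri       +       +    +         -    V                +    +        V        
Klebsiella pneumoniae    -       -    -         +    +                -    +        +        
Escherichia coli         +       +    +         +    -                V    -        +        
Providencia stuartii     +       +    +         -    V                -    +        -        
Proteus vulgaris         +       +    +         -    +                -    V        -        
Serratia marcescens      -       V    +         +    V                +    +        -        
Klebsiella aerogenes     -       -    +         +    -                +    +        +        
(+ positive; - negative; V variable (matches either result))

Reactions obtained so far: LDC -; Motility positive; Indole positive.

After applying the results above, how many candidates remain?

Indole +: excludes 7 organisms — 9 left.
LDC -: excludes Klebsiella oxytoca, Escherichia coli — 7 left.
Motility +: excludes Yersinia enterocolitica, Shigella flexneri — 5 left.
Still consistent: Citrobacter koseri, Morganella morganii, Proteus vulgaris, Providencia rettgeri, Providencia stuartii.

5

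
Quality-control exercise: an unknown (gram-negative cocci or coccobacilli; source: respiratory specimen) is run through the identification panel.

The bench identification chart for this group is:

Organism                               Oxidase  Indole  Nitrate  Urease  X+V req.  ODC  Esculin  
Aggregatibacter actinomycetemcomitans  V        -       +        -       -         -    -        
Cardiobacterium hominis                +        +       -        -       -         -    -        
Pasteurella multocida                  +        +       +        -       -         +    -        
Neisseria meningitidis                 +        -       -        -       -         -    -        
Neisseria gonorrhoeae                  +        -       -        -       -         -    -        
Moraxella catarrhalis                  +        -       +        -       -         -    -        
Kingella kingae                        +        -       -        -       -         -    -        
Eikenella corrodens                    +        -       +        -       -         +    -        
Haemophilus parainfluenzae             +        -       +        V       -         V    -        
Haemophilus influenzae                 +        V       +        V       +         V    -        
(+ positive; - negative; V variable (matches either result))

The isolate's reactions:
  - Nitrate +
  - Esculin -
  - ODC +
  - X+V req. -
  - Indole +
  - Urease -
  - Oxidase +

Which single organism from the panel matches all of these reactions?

Pasteurella multocida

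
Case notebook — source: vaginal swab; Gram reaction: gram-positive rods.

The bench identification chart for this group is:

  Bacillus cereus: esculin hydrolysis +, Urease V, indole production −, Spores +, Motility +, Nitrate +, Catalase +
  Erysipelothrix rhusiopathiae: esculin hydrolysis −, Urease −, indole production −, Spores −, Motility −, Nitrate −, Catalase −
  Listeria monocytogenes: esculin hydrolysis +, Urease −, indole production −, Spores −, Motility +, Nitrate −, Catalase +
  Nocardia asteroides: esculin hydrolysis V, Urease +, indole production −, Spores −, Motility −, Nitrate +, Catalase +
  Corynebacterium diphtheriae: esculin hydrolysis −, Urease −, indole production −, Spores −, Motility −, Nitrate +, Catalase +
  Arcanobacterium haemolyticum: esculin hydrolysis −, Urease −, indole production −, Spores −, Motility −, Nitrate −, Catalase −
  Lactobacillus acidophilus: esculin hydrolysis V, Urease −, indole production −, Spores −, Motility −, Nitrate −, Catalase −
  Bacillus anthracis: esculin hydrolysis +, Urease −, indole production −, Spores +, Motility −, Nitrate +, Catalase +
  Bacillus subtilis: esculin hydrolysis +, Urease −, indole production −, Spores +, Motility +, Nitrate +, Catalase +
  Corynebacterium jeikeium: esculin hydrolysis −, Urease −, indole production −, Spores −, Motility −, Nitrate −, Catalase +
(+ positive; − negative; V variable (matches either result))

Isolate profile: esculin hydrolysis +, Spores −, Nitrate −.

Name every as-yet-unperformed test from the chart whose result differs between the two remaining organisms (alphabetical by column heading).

Catalase, Motility

esculin hydrolysis +: excludes Erysipelothrix rhusiopathiae, Corynebacterium diphtheriae, Arcanobacterium haemolyticum, Corynebacterium jeikeium — 6 left.
Spores −: excludes Bacillus cereus, Bacillus anthracis, Bacillus subtilis — 3 left.
Nitrate −: excludes Nocardia asteroides — 2 left.
Two candidates remain: Lactobacillus acidophilus and Listeria monocytogenes.
  Urease: − vs − — same for both, does not separate.
  indole production: − vs − — same for both, does not separate.
  Motility: Lactobacillus acidophilus −, Listeria monocytogenes + — discriminates.
  Catalase: Lactobacillus acidophilus −, Listeria monocytogenes + — discriminates.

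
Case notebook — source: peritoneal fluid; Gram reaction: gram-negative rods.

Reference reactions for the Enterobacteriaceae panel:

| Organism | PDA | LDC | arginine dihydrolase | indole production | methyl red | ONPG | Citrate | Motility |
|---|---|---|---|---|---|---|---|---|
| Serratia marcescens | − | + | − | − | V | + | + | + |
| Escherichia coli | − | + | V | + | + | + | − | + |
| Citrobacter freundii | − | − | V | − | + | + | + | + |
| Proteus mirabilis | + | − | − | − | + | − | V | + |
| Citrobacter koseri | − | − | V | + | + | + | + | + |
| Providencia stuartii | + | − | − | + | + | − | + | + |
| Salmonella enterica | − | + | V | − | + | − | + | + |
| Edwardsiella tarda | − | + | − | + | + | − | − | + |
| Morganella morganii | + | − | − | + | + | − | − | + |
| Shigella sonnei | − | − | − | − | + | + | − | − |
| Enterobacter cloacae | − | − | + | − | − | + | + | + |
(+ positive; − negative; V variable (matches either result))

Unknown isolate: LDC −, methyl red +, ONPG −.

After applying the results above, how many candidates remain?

3

methyl red +: excludes Enterobacter cloacae — 10 left.
LDC −: excludes Serratia marcescens, Escherichia coli, Salmonella enterica, Edwardsiella tarda — 6 left.
ONPG −: excludes Citrobacter freundii, Citrobacter koseri, Shigella sonnei — 3 left.
Still consistent: Morganella morganii, Proteus mirabilis, Providencia stuartii.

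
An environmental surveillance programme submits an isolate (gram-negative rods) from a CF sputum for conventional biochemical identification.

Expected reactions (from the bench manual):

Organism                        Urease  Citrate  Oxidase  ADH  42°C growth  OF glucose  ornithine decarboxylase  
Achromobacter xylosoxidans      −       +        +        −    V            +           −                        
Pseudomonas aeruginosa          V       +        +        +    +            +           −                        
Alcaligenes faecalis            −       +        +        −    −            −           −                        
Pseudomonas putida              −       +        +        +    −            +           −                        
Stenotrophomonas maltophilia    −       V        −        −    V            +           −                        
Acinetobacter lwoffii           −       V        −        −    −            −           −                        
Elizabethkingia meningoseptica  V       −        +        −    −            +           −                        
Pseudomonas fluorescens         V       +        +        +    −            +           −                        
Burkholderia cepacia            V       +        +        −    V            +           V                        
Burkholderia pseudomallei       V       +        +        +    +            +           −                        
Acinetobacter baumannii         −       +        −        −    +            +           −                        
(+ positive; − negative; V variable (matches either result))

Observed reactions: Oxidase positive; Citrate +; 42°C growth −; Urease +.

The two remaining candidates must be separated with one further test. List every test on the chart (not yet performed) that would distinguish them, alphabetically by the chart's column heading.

ADH

Urease +: excludes 6 organisms — 5 left.
Citrate +: excludes Elizabethkingia meningoseptica — 4 left.
Oxidase +: all 4 remaining candidates are consistent.
42°C growth −: excludes Pseudomonas aeruginosa, Burkholderia pseudomallei — 2 left.
Two candidates remain: Burkholderia cepacia and Pseudomonas fluorescens.
  ADH: Burkholderia cepacia −, Pseudomonas fluorescens + — discriminates.
  OF glucose: + vs + — same for both, does not separate.
  ornithine decarboxylase: V vs − — variable for at least one, does not separate.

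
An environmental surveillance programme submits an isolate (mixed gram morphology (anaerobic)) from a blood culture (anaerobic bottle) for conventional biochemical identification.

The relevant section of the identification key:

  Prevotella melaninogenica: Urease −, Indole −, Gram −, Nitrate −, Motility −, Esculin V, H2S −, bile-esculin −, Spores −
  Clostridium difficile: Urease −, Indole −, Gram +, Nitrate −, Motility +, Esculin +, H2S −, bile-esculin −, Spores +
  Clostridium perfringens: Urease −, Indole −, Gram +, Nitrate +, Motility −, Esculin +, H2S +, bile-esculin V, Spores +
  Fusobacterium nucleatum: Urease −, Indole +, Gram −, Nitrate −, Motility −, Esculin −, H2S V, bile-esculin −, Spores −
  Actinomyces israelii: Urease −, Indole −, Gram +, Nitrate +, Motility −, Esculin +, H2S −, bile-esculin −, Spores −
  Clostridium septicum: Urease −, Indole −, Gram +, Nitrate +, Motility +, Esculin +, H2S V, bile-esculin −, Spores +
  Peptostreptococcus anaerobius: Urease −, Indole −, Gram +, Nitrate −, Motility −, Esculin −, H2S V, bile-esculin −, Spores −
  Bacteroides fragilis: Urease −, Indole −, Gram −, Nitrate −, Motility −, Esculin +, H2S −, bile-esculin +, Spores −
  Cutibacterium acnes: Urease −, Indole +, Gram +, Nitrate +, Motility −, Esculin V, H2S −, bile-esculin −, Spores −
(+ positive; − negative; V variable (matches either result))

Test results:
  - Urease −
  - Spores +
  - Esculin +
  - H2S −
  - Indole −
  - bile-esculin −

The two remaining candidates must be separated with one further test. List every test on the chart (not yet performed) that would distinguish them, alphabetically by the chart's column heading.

Nitrate

Indole −: excludes Fusobacterium nucleatum, Cutibacterium acnes — 7 left.
bile-esculin −: excludes Bacteroides fragilis — 6 left.
Urease −: all 6 remaining candidates are consistent.
Spores +: excludes Prevotella melaninogenica, Actinomyces israelii, Peptostreptococcus anaerobius — 3 left.
Esculin +: all 3 remaining candidates are consistent.
H2S −: excludes Clostridium perfringens — 2 left.
Two candidates remain: Clostridium difficile and Clostridium septicum.
  Gram: + vs + — same for both, does not separate.
  Nitrate: Clostridium difficile −, Clostridium septicum + — discriminates.
  Motility: + vs + — same for both, does not separate.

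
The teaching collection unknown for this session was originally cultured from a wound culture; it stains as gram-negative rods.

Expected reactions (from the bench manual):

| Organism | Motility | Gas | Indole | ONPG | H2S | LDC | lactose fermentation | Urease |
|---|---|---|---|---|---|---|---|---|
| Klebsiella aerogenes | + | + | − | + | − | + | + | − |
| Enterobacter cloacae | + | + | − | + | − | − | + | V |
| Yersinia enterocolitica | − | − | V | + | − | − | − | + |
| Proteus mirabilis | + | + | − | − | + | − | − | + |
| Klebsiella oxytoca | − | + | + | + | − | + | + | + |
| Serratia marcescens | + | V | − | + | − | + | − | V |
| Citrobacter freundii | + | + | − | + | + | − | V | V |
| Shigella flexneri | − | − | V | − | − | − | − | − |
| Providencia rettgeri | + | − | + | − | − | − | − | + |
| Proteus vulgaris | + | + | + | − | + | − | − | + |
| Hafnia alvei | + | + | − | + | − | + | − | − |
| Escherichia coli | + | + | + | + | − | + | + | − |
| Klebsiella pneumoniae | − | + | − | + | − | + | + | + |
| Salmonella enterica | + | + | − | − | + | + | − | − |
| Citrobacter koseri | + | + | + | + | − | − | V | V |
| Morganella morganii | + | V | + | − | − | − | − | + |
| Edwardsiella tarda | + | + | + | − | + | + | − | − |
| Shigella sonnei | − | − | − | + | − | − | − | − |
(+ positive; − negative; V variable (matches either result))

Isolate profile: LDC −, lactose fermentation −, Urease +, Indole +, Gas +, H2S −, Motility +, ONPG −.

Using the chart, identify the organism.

Morganella morganii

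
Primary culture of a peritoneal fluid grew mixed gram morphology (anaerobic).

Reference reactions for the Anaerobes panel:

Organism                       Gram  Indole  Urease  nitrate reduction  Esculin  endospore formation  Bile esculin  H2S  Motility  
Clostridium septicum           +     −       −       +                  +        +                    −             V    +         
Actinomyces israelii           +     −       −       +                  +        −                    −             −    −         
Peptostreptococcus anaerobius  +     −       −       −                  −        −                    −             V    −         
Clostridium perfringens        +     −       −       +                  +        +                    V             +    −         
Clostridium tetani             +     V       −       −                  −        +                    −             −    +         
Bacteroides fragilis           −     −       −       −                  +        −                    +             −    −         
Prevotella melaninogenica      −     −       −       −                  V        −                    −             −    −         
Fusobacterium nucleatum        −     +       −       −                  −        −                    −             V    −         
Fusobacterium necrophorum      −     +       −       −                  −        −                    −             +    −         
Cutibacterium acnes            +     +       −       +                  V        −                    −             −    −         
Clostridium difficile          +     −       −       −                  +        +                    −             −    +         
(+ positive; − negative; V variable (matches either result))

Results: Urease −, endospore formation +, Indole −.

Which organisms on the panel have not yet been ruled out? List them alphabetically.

Clostridium difficile, Clostridium perfringens, Clostridium septicum, Clostridium tetani

endospore formation +: excludes 7 organisms — 4 left.
Urease −: all 4 remaining candidates are consistent.
Indole −: all 4 remaining candidates are consistent.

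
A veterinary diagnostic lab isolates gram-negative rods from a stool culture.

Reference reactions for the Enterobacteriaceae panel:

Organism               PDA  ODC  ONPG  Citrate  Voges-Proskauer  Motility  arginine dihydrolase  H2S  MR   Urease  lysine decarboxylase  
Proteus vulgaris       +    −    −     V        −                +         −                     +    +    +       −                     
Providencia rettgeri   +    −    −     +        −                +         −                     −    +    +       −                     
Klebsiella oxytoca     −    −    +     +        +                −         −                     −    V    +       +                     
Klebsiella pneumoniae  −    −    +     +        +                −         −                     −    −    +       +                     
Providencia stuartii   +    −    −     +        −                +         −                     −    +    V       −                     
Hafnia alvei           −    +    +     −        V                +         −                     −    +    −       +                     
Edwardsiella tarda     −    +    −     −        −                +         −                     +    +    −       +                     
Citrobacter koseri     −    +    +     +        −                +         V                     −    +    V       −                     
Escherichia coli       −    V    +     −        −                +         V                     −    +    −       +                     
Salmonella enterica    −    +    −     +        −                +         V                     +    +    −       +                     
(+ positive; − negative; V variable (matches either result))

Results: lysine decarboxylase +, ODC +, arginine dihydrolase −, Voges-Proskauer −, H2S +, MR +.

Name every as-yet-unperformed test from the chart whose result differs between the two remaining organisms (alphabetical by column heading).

Citrate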